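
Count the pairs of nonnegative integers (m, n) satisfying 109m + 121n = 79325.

6

gcd(121, 109):
  121 = 1·109 + 12
  109 = 9·12 + 1
  12 = 12·1
so gcd(121, 109) = 1.
Back-substitute for Bézout coefficients:
  1 = 109 - 9·12
  ... = 109·(10) + 121·(-9)
Scale by 79325: one solution is (793250, -713925). Reduce m mod 121: (95, 570).
General: m = 95 + 121t, n = 570 - 109t.
m ≥ 0 ⇒ t ≥ 0; n ≥ 0 ⇒ t ≤ 5. So t ∈ [0, 5]: 6 solutions.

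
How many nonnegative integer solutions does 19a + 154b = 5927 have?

2

gcd(154, 19) = 1.
By Bézout, 19·(73) + 154·(-9) = 1.
One solution: (85, 28).
General: a = 85 + 154t, b = 28 - 19t.
a ≥ 0 ⇒ t ≥ 0; b ≥ 0 ⇒ t ≤ 1. So t ∈ [0, 1]: 2 solutions.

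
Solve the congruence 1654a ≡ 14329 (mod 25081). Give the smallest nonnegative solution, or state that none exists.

15218

gcd(25081, 1654) = 1.
1 divides 14329, so solutions exist.
By Bézout, 1654×(-2684) + 25081×(177) = 1.
So 1654×(-2684) ≡ 1 (mod 25081); multiply by 14329: a ≡ -38459036 (mod 25081).
Smallest nonnegative: a = -38459036 mod 25081 = 15218.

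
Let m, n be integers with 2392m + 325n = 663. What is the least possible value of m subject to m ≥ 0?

gcd(2392, 325) = 13.
13 divides 663, so solutions exist.
By Bézout, 2392·(-11) + 325·(81) = 13.
Scale by 663/13 = 51: (m₀, n₀) = (-561, 4131).
General solution: m = -561 + 25t, n = 4131 - 184t for integer t.
m ≥ 0: smallest is -561 mod 25 = 14 (at t = 23), with n = -101.

14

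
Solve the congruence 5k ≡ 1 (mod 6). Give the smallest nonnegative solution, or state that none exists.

5

gcd(6, 5):
  6 = 1·5 + 1
  5 = 5·1
so gcd(6, 5) = 1.
1 divides 1, so solutions exist.
Back-substitute for Bézout coefficients:
  1 = 6 - 1·5
  ... = 5·(-1) + 6·(1)
So 5·(-1) ≡ 1 (mod 6); multiply by 1: k ≡ -1 (mod 6).
Smallest nonnegative: k = -1 mod 6 = 5.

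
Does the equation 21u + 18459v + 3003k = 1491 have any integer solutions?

yes

gcd(18459, 21) = 21  (18459 = 879*21).
gcd(21, 3003) = 21.
21 divides 1491, so integer solutions exist.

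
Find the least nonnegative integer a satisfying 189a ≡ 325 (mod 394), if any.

gcd(394, 189) = 1  (394 = 2·189 + 16, 189 = 11·16 + 13, 16 = 1·13 + 3, 13 = 4·3 + 1, 3 = 3·1).
1 divides 325, so solutions exist.
Back-substituting, 189·(123) + 394·(-59) = 1.
So 189·(123) ≡ 1 (mod 394); multiply by 325: a ≡ 39975 (mod 394).
Smallest nonnegative: a = 39975 mod 394 = 181.

181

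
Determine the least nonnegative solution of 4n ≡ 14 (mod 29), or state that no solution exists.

gcd(29, 4) = 1  (29 = 7×4 + 1, 4 = 4×1).
1 divides 14, so solutions exist.
Back-substituting, 4×(-7) + 29×(1) = 1.
So 4×(-7) ≡ 1 (mod 29); multiply by 14: n ≡ -98 (mod 29).
Smallest nonnegative: n = -98 mod 29 = 18.

18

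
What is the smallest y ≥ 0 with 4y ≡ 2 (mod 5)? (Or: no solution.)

gcd(5, 4) = 1.
1 divides 2, so solutions exist.
By Bézout, 4×(-1) + 5×(1) = 1.
So 4×(-1) ≡ 1 (mod 5); multiply by 2: y ≡ -2 (mod 5).
Smallest nonnegative: y = -2 mod 5 = 3.

3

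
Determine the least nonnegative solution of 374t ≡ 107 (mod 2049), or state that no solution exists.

970

gcd(2049, 374) = 1.
1 divides 107, so solutions exist.
By Bézout, 374×(641) + 2049×(-117) = 1.
So 374×(641) ≡ 1 (mod 2049); multiply by 107: t ≡ 68587 (mod 2049).
Smallest nonnegative: t = 68587 mod 2049 = 970.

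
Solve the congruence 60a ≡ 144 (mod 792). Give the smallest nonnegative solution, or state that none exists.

42

gcd(792, 60) = 12  (792 = 13*60 + 12, 60 = 5*12).
12 divides 144, so solutions exist.
Back-substituting, 60*(-13) + 792*(1) = 12.
So 60*(-13) ≡ 12 (mod 792); multiply by 12: a ≡ -156 (mod 66).
Smallest nonnegative: a = -156 mod 66 = 42.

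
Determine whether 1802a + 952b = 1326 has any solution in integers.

yes

gcd(1802, 952):
  1802 = 1*952 + 850
  952 = 1*850 + 102
  850 = 8*102 + 34
  102 = 3*34
so gcd(1802, 952) = 34.
34 divides 1326, so integer solutions exist.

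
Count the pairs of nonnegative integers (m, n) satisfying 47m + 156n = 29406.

gcd(156, 47) = 1.
By Bézout, 47*(-73) + 156*(22) = 1.
One solution: (78, 165).
General: m = 78 + 156t, n = 165 - 47t.
m ≥ 0 ⇒ t ≥ 0; n ≥ 0 ⇒ t ≤ 3. So t ∈ [0, 3]: 4 solutions.

4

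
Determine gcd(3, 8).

1

gcd(8, 3):
  8 = 2·3 + 2
  3 = 1·2 + 1
  2 = 2·1
so gcd(8, 3) = 1.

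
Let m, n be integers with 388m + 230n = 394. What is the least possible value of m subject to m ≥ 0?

68

gcd(388, 230) = 2.
2 divides 394, so solutions exist.
By Bézout, 388×(-16) + 230×(27) = 2.
Scale by 394/2 = 197: (m₀, n₀) = (-3152, 5319).
General solution: m = -3152 + 115t, n = 5319 - 194t for integer t.
m ≥ 0: smallest is -3152 mod 115 = 68 (at t = 28), with n = -113.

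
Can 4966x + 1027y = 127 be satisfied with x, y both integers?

gcd(4966, 1027) = 13  (4966 = 4×1027 + 858, 1027 = 1×858 + 169, 858 = 5×169 + 13, 169 = 13×13).
13 does not divide 127 (remainder 10), so no integer solutions.

no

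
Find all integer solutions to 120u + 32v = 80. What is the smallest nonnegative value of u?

2

gcd(120, 32) = 8.
8 divides 80, so solutions exist.
By Bézout, 120*(-1) + 32*(4) = 8.
Scale by 80/8 = 10: (u₀, v₀) = (-10, 40).
General solution: u = -10 + 4t, v = 40 - 15t for integer t.
u ≥ 0: smallest is -10 mod 4 = 2 (at t = 3), with v = -5.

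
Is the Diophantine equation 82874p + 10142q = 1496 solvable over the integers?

gcd(82874, 10142):
  82874 = 8*10142 + 1738
  10142 = 5*1738 + 1452
  1738 = 1*1452 + 286
  1452 = 5*286 + 22
  286 = 13*22
so gcd(82874, 10142) = 22.
22 divides 1496, so integer solutions exist.

yes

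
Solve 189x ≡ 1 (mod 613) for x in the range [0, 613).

gcd(613, 189) = 1  (613 = 3×189 + 46, 189 = 4×46 + 5, 46 = 9×5 + 1, 5 = 5×1).
Back-substituting, 189×(-120) + 613×(37) = 1.
So 189×-120 ≡ 1 (mod 613), and -120 mod 613 = 493.

493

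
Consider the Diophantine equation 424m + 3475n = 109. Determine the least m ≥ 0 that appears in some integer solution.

2041

gcd(3475, 424) = 1.
1 divides 109, so solutions exist.
By Bézout, 424×(1549) + 3475×(-189) = 1.
Scale by 109/1 = 109: (m₀, n₀) = (168841, -20601).
General solution: m = 168841 + 3475t, n = -20601 - 424t for integer t.
m ≥ 0: smallest is 168841 mod 3475 = 2041 (at t = -48), with n = -249.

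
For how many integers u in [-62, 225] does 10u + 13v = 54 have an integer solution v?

22

gcd(13, 10) = 1.
By Bézout, 10×(4) + 13×(-3) = 1.
Particular solution: (8, -2).
General solution: u = 8 + 13t, v = -2 - 10t for integer t.
-62 ≤ 8 + 13t ≤ 225 gives t ∈ [-5, 16], which is 22 values.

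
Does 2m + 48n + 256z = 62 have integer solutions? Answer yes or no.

gcd(48, 2):
  48 = 24·2
so gcd(48, 2) = 2.
gcd(2, 256) = 2.
2 divides 62, so integer solutions exist.

yes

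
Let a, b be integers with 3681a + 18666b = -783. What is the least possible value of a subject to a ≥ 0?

15

gcd(18666, 3681) = 9.
9 divides -783, so solutions exist.
By Bézout, 3681×(715) + 18666×(-141) = 9.
Scale by -783/9 = -87: (a₀, b₀) = (-62205, 12267).
General solution: a = -62205 + 2074t, b = 12267 - 409t for integer t.
a ≥ 0: smallest is -62205 mod 2074 = 15 (at t = 30), with b = -3.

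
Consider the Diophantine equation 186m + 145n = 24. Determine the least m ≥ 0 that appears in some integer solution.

89

gcd(186, 145):
  186 = 1*145 + 41
  145 = 3*41 + 22
  41 = 1*22 + 19
  22 = 1*19 + 3
  19 = 6*3 + 1
  3 = 3*1
so gcd(186, 145) = 1.
1 divides 24, so solutions exist.
Back-substitute for Bézout coefficients:
  1 = 19 - 6*3
  ... = 186*(46) + 145*(-59)
Scale by 24/1 = 24: (m₀, n₀) = (1104, -1416).
General solution: m = 1104 + 145t, n = -1416 - 186t for integer t.
m ≥ 0: smallest is 1104 mod 145 = 89 (at t = -7), with n = -114.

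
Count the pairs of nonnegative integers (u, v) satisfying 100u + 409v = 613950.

gcd(409, 100):
  409 = 4*100 + 9
  100 = 11*9 + 1
  9 = 9*1
so gcd(409, 100) = 1.
Back-substitute for Bézout coefficients:
  1 = 100 - 11*9
  ... = 100*(45) + 409*(-11)
Scale by 613950: one solution is (27627750, -6753450). Reduce u mod 409: (209, 1450).
General: u = 209 + 409t, v = 1450 - 100t.
u ≥ 0 ⇒ t ≥ 0; v ≥ 0 ⇒ t ≤ 14. So t ∈ [0, 14]: 15 solutions.

15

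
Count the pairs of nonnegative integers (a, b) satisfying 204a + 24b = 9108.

22

gcd(204, 24) = 12.
By Bézout, 204*(1) + 24*(-8) = 12.
One solution: (1, 371).
General: a = 1 + 2t, b = 371 - 17t.
a ≥ 0 ⇒ t ≥ 0; b ≥ 0 ⇒ t ≤ 21. So t ∈ [0, 21]: 22 solutions.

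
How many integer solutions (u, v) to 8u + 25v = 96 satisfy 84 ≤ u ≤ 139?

gcd(25, 8) = 1.
By Bézout, 8×(-3) + 25×(1) = 1.
Particular solution: (12, 0).
General solution: u = 12 + 25t, v = 0 - 8t for integer t.
84 ≤ 12 + 25t ≤ 139 gives t ∈ [3, 5], which is 3 values.

3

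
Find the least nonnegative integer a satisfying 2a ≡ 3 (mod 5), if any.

gcd(5, 2):
  5 = 2·2 + 1
  2 = 2·1
so gcd(5, 2) = 1.
1 divides 3, so solutions exist.
Back-substitute for Bézout coefficients:
  1 = 5 - 2·2
  ... = 2·(-2) + 5·(1)
So 2·(-2) ≡ 1 (mod 5); multiply by 3: a ≡ -6 (mod 5).
Smallest nonnegative: a = -6 mod 5 = 4.

4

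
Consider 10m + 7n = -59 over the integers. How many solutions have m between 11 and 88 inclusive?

11

gcd(10, 7):
  10 = 1×7 + 3
  7 = 2×3 + 1
  3 = 3×1
so gcd(10, 7) = 1.
Back-substitute for Bézout coefficients:
  1 = 7 - 2×3
  ... = 10×(-2) + 7×(3)
Scale by -59: particular solution (118, -177); reduce m mod 7: (6, -17).
General solution: m = 6 + 7t, n = -17 - 10t for integer t.
11 ≤ 6 + 7t ≤ 88 gives t ∈ [1, 11], which is 11 values.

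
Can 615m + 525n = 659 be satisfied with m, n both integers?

no

gcd(615, 525) = 15  (615 = 1×525 + 90, 525 = 5×90 + 75, 90 = 1×75 + 15, 75 = 5×15).
15 does not divide 659 (remainder 14), so no integer solutions.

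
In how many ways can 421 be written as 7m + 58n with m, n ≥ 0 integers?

gcd(58, 7) = 1  (58 = 8*7 + 2, 7 = 3*2 + 1, 2 = 2*1).
Back-substituting, 7*(25) + 58*(-3) = 1.
Scale by 421: one solution is (10525, -1263). Reduce m mod 58: (27, 4).
General: m = 27 + 58t, n = 4 - 7t.
m ≥ 0 ⇒ t ≥ 0; n ≥ 0 ⇒ t ≤ 0. So t ∈ [0, 0]: 1 solution.

1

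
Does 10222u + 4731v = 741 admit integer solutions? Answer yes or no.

yes

gcd(10222, 4731) = 19  (10222 = 2×4731 + 760, 4731 = 6×760 + 171, 760 = 4×171 + 76, 171 = 2×76 + 19, 76 = 4×19).
19 divides 741, so integer solutions exist.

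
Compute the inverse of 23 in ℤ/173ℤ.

158

gcd(173, 23):
  173 = 7·23 + 12
  23 = 1·12 + 11
  12 = 1·11 + 1
  11 = 11·1
so gcd(173, 23) = 1.
Back-substitute for Bézout coefficients:
  1 = 12 - 1·11
  ... = 23·(-15) + 173·(2)
So 23·-15 ≡ 1 (mod 173), and -15 mod 173 = 158.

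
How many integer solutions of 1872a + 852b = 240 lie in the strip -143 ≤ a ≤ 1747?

27

gcd(1872, 852) = 12.
By Bézout, 1872×(-5) + 852×(11) = 12.
Particular solution: (42, -92).
General solution: a = 42 + 71t, b = -92 - 156t for integer t.
-143 ≤ 42 + 71t ≤ 1747 gives t ∈ [-2, 24], which is 27 values.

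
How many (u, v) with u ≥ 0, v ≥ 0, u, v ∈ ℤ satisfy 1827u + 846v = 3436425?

gcd(1827, 846) = 9.
By Bézout, 1827×(-25) + 846×(54) = 9.
One solution: (75, 3900).
General: u = 75 + 94t, v = 3900 - 203t.
u ≥ 0 ⇒ t ≥ 0; v ≥ 0 ⇒ t ≤ 19. So t ∈ [0, 19]: 20 solutions.

20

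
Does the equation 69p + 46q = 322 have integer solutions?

yes

gcd(69, 46) = 23  (69 = 1·46 + 23, 46 = 2·23).
23 divides 322, so integer solutions exist.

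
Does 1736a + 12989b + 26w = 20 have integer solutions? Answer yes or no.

yes

gcd(12989, 1736) = 31  (12989 = 7*1736 + 837, 1736 = 2*837 + 62, 837 = 13*62 + 31, 62 = 2*31).
gcd(31, 26) = 1.
1 divides 20, so integer solutions exist.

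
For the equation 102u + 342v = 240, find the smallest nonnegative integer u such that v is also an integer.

56

gcd(342, 102):
  342 = 3×102 + 36
  102 = 2×36 + 30
  36 = 1×30 + 6
  30 = 5×6
so gcd(342, 102) = 6.
6 divides 240, so solutions exist.
Back-substitute for Bézout coefficients:
  6 = 36 - 1×30
  ... = 102×(-10) + 342×(3)
Scale by 240/6 = 40: (u₀, v₀) = (-400, 120).
General solution: u = -400 + 57t, v = 120 - 17t for integer t.
u ≥ 0: smallest is -400 mod 57 = 56 (at t = 8), with v = -16.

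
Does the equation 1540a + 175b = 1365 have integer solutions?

gcd(1540, 175) = 35  (1540 = 8·175 + 140, 175 = 1·140 + 35, 140 = 4·35).
35 divides 1365, so integer solutions exist.

yes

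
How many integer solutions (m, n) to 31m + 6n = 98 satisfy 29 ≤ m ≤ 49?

gcd(31, 6) = 1  (31 = 5·6 + 1, 6 = 6·1).
Back-substituting, 31·(1) + 6·(-5) = 1.
Scale by 98: particular solution (98, -490); reduce m mod 6: (2, 6).
General solution: m = 2 + 6t, n = 6 - 31t for integer t.
29 ≤ 2 + 6t ≤ 49 gives t ∈ [5, 7], which is 3 values.

3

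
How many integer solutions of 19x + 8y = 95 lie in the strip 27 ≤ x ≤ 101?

gcd(19, 8) = 1  (19 = 2·8 + 3, 8 = 2·3 + 2, 3 = 1·2 + 1, 2 = 2·1).
Back-substituting, 19·(3) + 8·(-7) = 1.
Scale by 95: particular solution (285, -665); reduce x mod 8: (5, 0).
General solution: x = 5 + 8t, y = 0 - 19t for integer t.
27 ≤ 5 + 8t ≤ 101 gives t ∈ [3, 12], which is 10 values.

10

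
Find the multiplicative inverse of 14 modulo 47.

37

gcd(47, 14):
  47 = 3·14 + 5
  14 = 2·5 + 4
  5 = 1·4 + 1
  4 = 4·1
so gcd(47, 14) = 1.
Back-substitute for Bézout coefficients:
  1 = 5 - 1·4
  ... = 14·(-10) + 47·(3)
So 14·-10 ≡ 1 (mod 47), and -10 mod 47 = 37.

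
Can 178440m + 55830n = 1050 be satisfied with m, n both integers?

yes

gcd(178440, 55830) = 30  (178440 = 3*55830 + 10950, 55830 = 5*10950 + 1080, 10950 = 10*1080 + 150, 1080 = 7*150 + 30, 150 = 5*30).
30 divides 1050, so integer solutions exist.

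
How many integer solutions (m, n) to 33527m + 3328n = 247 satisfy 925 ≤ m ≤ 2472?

gcd(33527, 3328) = 13  (33527 = 10*3328 + 247, 3328 = 13*247 + 117, 247 = 2*117 + 13, 117 = 9*13).
Back-substituting, 33527*(27) + 3328*(-272) = 13.
Scale by 19: particular solution (513, -5168); reduce m mod 256: (1, -10).
General solution: m = 1 + 256t, n = -10 - 2579t for integer t.
925 ≤ 1 + 256t ≤ 2472 gives t ∈ [4, 9], which is 6 values.

6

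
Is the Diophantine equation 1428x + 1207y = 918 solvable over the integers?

yes

gcd(1428, 1207) = 17  (1428 = 1·1207 + 221, 1207 = 5·221 + 102, 221 = 2·102 + 17, 102 = 6·17).
17 divides 918, so integer solutions exist.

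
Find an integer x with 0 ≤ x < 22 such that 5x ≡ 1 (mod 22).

9

gcd(22, 5) = 1  (22 = 4×5 + 2, 5 = 2×2 + 1, 2 = 2×1).
Back-substituting, 5×(9) + 22×(-2) = 1.
So 5×9 ≡ 1 (mod 22), and 9 mod 22 = 9.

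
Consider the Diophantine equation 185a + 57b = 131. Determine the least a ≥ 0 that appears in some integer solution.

46

gcd(185, 57) = 1.
1 divides 131, so solutions exist.
By Bézout, 185×(-4) + 57×(13) = 1.
Scale by 131/1 = 131: (a₀, b₀) = (-524, 1703).
General solution: a = -524 + 57t, b = 1703 - 185t for integer t.
a ≥ 0: smallest is -524 mod 57 = 46 (at t = 10), with b = -147.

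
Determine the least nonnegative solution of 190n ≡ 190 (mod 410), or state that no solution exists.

1

gcd(410, 190) = 10  (410 = 2*190 + 30, 190 = 6*30 + 10, 30 = 3*10).
10 divides 190, so solutions exist.
Back-substituting, 190*(13) + 410*(-6) = 10.
So 190*(13) ≡ 10 (mod 410); multiply by 19: n ≡ 247 (mod 41).
Smallest nonnegative: n = 247 mod 41 = 1.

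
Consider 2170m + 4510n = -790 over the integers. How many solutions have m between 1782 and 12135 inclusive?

23

gcd(4510, 2170):
  4510 = 2×2170 + 170
  2170 = 12×170 + 130
  170 = 1×130 + 40
  130 = 3×40 + 10
  40 = 4×10
so gcd(4510, 2170) = 10.
Back-substitute for Bézout coefficients:
  10 = 130 - 3×40
  ... = 2170×(106) + 4510×(-51)
Scale by -79: particular solution (-8374, 4029); reduce m mod 451: (195, -94).
General solution: m = 195 + 451t, n = -94 - 217t for integer t.
1782 ≤ 195 + 451t ≤ 12135 gives t ∈ [4, 26], which is 23 values.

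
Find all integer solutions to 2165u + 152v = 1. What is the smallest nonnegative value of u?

gcd(2165, 152) = 1  (2165 = 14·152 + 37, 152 = 4·37 + 4, 37 = 9·4 + 1, 4 = 4·1).
1 divides 1, so solutions exist.
Back-substituting, 2165·(37) + 152·(-527) = 1.
Scale by 1/1 = 1: (u₀, v₀) = (37, -527).
General solution: u = 37 + 152t, v = -527 - 2165t for integer t.
u ≥ 0: smallest is 37 mod 152 = 37 (at t = 0), with v = -527.

37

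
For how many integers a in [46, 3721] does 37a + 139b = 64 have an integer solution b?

gcd(139, 37) = 1  (139 = 3*37 + 28, 37 = 1*28 + 9, 28 = 3*9 + 1, 9 = 9*1).
Back-substituting, 37*(-15) + 139*(4) = 1.
Scale by 64: particular solution (-960, 256); reduce a mod 139: (13, -3).
General solution: a = 13 + 139t, b = -3 - 37t for integer t.
46 ≤ 13 + 139t ≤ 3721 gives t ∈ [1, 26], which is 26 values.

26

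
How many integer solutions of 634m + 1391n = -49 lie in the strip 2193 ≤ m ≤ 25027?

17

gcd(1391, 634):
  1391 = 2*634 + 123
  634 = 5*123 + 19
  123 = 6*19 + 9
  19 = 2*9 + 1
  9 = 9*1
so gcd(1391, 634) = 1.
Back-substitute for Bézout coefficients:
  1 = 19 - 2*9
  ... = 634*(147) + 1391*(-67)
Scale by -49: particular solution (-7203, 3283); reduce m mod 1391: (1143, -521).
General solution: m = 1143 + 1391t, n = -521 - 634t for integer t.
2193 ≤ 1143 + 1391t ≤ 25027 gives t ∈ [1, 17], which is 17 values.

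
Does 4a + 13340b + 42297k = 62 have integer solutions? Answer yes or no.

gcd(13340, 4) = 4  (13340 = 3335×4).
gcd(4, 42297) = 1.
1 divides 62, so integer solutions exist.

yes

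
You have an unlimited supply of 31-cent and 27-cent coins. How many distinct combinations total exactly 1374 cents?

Need nonnegative integers with 31j + 27k = 1374.
gcd(31, 27) = 1, and 31·(7) + 27·(-8) = 1.
So (j₀, k₀) = (9618, -10992); general j = 9618 + 27t, k = -10992 - 31t.
j ≥ 0 ⇒ t ≥ -356; k ≥ 0 ⇒ t ≤ -355. That's 2 values of t.

2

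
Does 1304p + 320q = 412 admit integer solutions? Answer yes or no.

no

gcd(1304, 320) = 8  (1304 = 4×320 + 24, 320 = 13×24 + 8, 24 = 3×8).
8 does not divide 412 (remainder 4), so no integer solutions.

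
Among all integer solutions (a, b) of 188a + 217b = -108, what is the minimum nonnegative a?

101

gcd(217, 188) = 1.
1 divides -108, so solutions exist.
By Bézout, 188×(-15) + 217×(13) = 1.
Scale by -108/1 = -108: (a₀, b₀) = (1620, -1404).
General solution: a = 1620 + 217t, b = -1404 - 188t for integer t.
a ≥ 0: smallest is 1620 mod 217 = 101 (at t = -7), with b = -88.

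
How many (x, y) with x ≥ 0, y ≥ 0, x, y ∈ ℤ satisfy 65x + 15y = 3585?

gcd(65, 15) = 5.
By Bézout, 65·(1) + 15·(-4) = 5.
One solution: (0, 239).
General: x = 0 + 3t, y = 239 - 13t.
x ≥ 0 ⇒ t ≥ 0; y ≥ 0 ⇒ t ≤ 18. So t ∈ [0, 18]: 19 solutions.

19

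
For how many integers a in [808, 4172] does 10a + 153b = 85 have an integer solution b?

gcd(153, 10):
  153 = 15×10 + 3
  10 = 3×3 + 1
  3 = 3×1
so gcd(153, 10) = 1.
Back-substitute for Bézout coefficients:
  1 = 10 - 3×3
  ... = 10×(46) + 153×(-3)
Scale by 85: particular solution (3910, -255); reduce a mod 153: (85, -5).
General solution: a = 85 + 153t, b = -5 - 10t for integer t.
808 ≤ 85 + 153t ≤ 4172 gives t ∈ [5, 26], which is 22 values.

22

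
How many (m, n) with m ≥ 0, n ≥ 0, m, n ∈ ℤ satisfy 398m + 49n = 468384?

24

gcd(398, 49):
  398 = 8*49 + 6
  49 = 8*6 + 1
  6 = 6*1
so gcd(398, 49) = 1.
Back-substitute for Bézout coefficients:
  1 = 49 - 8*6
  ... = 398*(-8) + 49*(65)
Scale by 468384: one solution is (-3747072, 30444960). Reduce m mod 49: (7, 9502).
General: m = 7 + 49t, n = 9502 - 398t.
m ≥ 0 ⇒ t ≥ 0; n ≥ 0 ⇒ t ≤ 23. So t ∈ [0, 23]: 24 solutions.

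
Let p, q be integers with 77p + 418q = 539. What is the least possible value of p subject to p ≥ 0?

7

gcd(418, 77):
  418 = 5·77 + 33
  77 = 2·33 + 11
  33 = 3·11
so gcd(418, 77) = 11.
11 divides 539, so solutions exist.
Back-substitute for Bézout coefficients:
  11 = 77 - 2·33
  ... = 77·(11) + 418·(-2)
Scale by 539/11 = 49: (p₀, q₀) = (539, -98).
General solution: p = 539 + 38t, q = -98 - 7t for integer t.
p ≥ 0: smallest is 539 mod 38 = 7 (at t = -14), with q = 0.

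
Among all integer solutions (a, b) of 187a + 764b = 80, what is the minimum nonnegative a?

gcd(764, 187) = 1  (764 = 4·187 + 16, 187 = 11·16 + 11, 16 = 1·11 + 5, 11 = 2·5 + 1, 5 = 5·1).
1 divides 80, so solutions exist.
Back-substituting, 187·(143) + 764·(-35) = 1.
Scale by 80/1 = 80: (a₀, b₀) = (11440, -2800).
General solution: a = 11440 + 764t, b = -2800 - 187t for integer t.
a ≥ 0: smallest is 11440 mod 764 = 744 (at t = -14), with b = -182.

744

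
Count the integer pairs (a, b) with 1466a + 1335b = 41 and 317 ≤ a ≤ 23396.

gcd(1466, 1335) = 1  (1466 = 1·1335 + 131, 1335 = 10·131 + 25, 131 = 5·25 + 6, 25 = 4·6 + 1, 6 = 6·1).
Back-substituting, 1466·(-214) + 1335·(235) = 1.
Scale by 41: particular solution (-8774, 9635); reduce a mod 1335: (571, -627).
General solution: a = 571 + 1335t, b = -627 - 1466t for integer t.
317 ≤ 571 + 1335t ≤ 23396 gives t ∈ [0, 17], which is 18 values.

18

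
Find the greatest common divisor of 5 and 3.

1

gcd(5, 3):
  5 = 1*3 + 2
  3 = 1*2 + 1
  2 = 2*1
so gcd(5, 3) = 1.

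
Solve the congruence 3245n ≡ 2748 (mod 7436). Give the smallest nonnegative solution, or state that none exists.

gcd(7436, 3245) = 11.
11 does not divide 2748, so the congruence has no solution.

no solution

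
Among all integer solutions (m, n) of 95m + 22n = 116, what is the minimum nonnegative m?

4

gcd(95, 22):
  95 = 4×22 + 7
  22 = 3×7 + 1
  7 = 7×1
so gcd(95, 22) = 1.
1 divides 116, so solutions exist.
Back-substitute for Bézout coefficients:
  1 = 22 - 3×7
  ... = 95×(-3) + 22×(13)
Scale by 116/1 = 116: (m₀, n₀) = (-348, 1508).
General solution: m = -348 + 22t, n = 1508 - 95t for integer t.
m ≥ 0: smallest is -348 mod 22 = 4 (at t = 16), with n = -12.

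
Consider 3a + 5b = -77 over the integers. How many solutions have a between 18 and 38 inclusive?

4

gcd(5, 3) = 1  (5 = 1*3 + 2, 3 = 1*2 + 1, 2 = 2*1).
Back-substituting, 3*(2) + 5*(-1) = 1.
Scale by -77: particular solution (-154, 77); reduce a mod 5: (1, -16).
General solution: a = 1 + 5t, b = -16 - 3t for integer t.
18 ≤ 1 + 5t ≤ 38 gives t ∈ [4, 7], which is 4 values.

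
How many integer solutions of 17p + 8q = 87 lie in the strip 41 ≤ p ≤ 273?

29

gcd(17, 8):
  17 = 2·8 + 1
  8 = 8·1
so gcd(17, 8) = 1.
Back-substitute for Bézout coefficients:
  1 = 17 - 2·8
  ... = 17·(1) + 8·(-2)
Scale by 87: particular solution (87, -174); reduce p mod 8: (7, -4).
General solution: p = 7 + 8t, q = -4 - 17t for integer t.
41 ≤ 7 + 8t ≤ 273 gives t ∈ [5, 33], which is 29 values.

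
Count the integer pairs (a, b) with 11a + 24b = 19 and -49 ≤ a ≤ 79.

gcd(24, 11) = 1  (24 = 2·11 + 2, 11 = 5·2 + 1, 2 = 2·1).
Back-substituting, 11·(11) + 24·(-5) = 1.
Scale by 19: particular solution (209, -95); reduce a mod 24: (17, -7).
General solution: a = 17 + 24t, b = -7 - 11t for integer t.
-49 ≤ 17 + 24t ≤ 79 gives t ∈ [-2, 2], which is 5 values.

5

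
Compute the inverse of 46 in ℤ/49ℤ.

16

gcd(49, 46):
  49 = 1·46 + 3
  46 = 15·3 + 1
  3 = 3·1
so gcd(49, 46) = 1.
Back-substitute for Bézout coefficients:
  1 = 46 - 15·3
  ... = 46·(16) + 49·(-15)
So 46·16 ≡ 1 (mod 49), and 16 mod 49 = 16.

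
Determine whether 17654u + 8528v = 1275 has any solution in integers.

gcd(17654, 8528) = 26  (17654 = 2×8528 + 598, 8528 = 14×598 + 156, 598 = 3×156 + 130, 156 = 1×130 + 26, 130 = 5×26).
26 does not divide 1275 (remainder 1), so no integer solutions.

no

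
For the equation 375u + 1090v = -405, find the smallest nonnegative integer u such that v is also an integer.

gcd(1090, 375):
  1090 = 2·375 + 340
  375 = 1·340 + 35
  340 = 9·35 + 25
  35 = 1·25 + 10
  25 = 2·10 + 5
  10 = 2·5
so gcd(1090, 375) = 5.
5 divides -405, so solutions exist.
Back-substitute for Bézout coefficients:
  5 = 25 - 2·10
  ... = 375·(-93) + 1090·(32)
Scale by -405/5 = -81: (u₀, v₀) = (7533, -2592).
General solution: u = 7533 + 218t, v = -2592 - 75t for integer t.
u ≥ 0: smallest is 7533 mod 218 = 121 (at t = -34), with v = -42.

121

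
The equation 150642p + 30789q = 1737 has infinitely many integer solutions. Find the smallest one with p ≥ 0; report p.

2479

gcd(150642, 30789) = 9  (150642 = 4·30789 + 27486, 30789 = 1·27486 + 3303, 27486 = 8·3303 + 1062, 3303 = 3·1062 + 117, 1062 = 9·117 + 9, 117 = 13·9).
9 divides 1737, so solutions exist.
Back-substituting, 150642·(261) + 30789·(-1277) = 9.
Scale by 1737/9 = 193: (p₀, q₀) = (50373, -246461).
General solution: p = 50373 + 3421t, q = -246461 - 16738t for integer t.
p ≥ 0: smallest is 50373 mod 3421 = 2479 (at t = -14), with q = -12129.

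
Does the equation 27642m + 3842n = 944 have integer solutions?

no

gcd(27642, 3842) = 34  (27642 = 7*3842 + 748, 3842 = 5*748 + 102, 748 = 7*102 + 34, 102 = 3*34).
34 does not divide 944 (remainder 26), so no integer solutions.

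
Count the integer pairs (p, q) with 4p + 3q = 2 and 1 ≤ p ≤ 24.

8

gcd(4, 3) = 1  (4 = 1·3 + 1, 3 = 3·1).
Back-substituting, 4·(1) + 3·(-1) = 1.
Scale by 2: particular solution (2, -2); reduce p mod 3: (2, -2).
General solution: p = 2 + 3t, q = -2 - 4t for integer t.
1 ≤ 2 + 3t ≤ 24 gives t ∈ [0, 7], which is 8 values.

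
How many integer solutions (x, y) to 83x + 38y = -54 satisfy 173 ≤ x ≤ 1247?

28

gcd(83, 38) = 1.
By Bézout, 83×(11) + 38×(-24) = 1.
Particular solution: (14, -32).
General solution: x = 14 + 38t, y = -32 - 83t for integer t.
173 ≤ 14 + 38t ≤ 1247 gives t ∈ [5, 32], which is 28 values.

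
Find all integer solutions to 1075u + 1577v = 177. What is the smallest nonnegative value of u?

gcd(1577, 1075):
  1577 = 1×1075 + 502
  1075 = 2×502 + 71
  502 = 7×71 + 5
  71 = 14×5 + 1
  5 = 5×1
so gcd(1577, 1075) = 1.
1 divides 177, so solutions exist.
Back-substitute for Bézout coefficients:
  1 = 71 - 14×5
  ... = 1075×(311) + 1577×(-212)
Scale by 177/1 = 177: (u₀, v₀) = (55047, -37524).
General solution: u = 55047 + 1577t, v = -37524 - 1075t for integer t.
u ≥ 0: smallest is 55047 mod 1577 = 1429 (at t = -34), with v = -974.

1429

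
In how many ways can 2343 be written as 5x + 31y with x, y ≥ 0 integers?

15

gcd(31, 5):
  31 = 6×5 + 1
  5 = 5×1
so gcd(31, 5) = 1.
Back-substitute for Bézout coefficients:
  1 = 31 - 6×5
  ... = 5×(-6) + 31×(1)
Scale by 2343: one solution is (-14058, 2343). Reduce x mod 31: (16, 73).
General: x = 16 + 31t, y = 73 - 5t.
x ≥ 0 ⇒ t ≥ 0; y ≥ 0 ⇒ t ≤ 14. So t ∈ [0, 14]: 15 solutions.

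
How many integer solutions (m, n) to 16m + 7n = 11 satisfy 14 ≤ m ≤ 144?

19

gcd(16, 7) = 1  (16 = 2*7 + 2, 7 = 3*2 + 1, 2 = 2*1).
Back-substituting, 16*(-3) + 7*(7) = 1.
Scale by 11: particular solution (-33, 77); reduce m mod 7: (2, -3).
General solution: m = 2 + 7t, n = -3 - 16t for integer t.
14 ≤ 2 + 7t ≤ 144 gives t ∈ [2, 20], which is 19 values.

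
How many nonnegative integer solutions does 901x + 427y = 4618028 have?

gcd(901, 427) = 1.
By Bézout, 901*(-109) + 427*(230) = 1.
One solution: (55, 10699).
General: x = 55 + 427t, y = 10699 - 901t.
x ≥ 0 ⇒ t ≥ 0; y ≥ 0 ⇒ t ≤ 11. So t ∈ [0, 11]: 12 solutions.

12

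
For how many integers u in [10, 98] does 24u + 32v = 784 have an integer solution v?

23

gcd(32, 24):
  32 = 1·24 + 8
  24 = 3·8
so gcd(32, 24) = 8.
Back-substitute for Bézout coefficients:
  8 = 32 - 1·24
  ... = 24·(-1) + 32·(1)
Scale by 98: particular solution (-98, 98); reduce u mod 4: (2, 23).
General solution: u = 2 + 4t, v = 23 - 3t for integer t.
10 ≤ 2 + 4t ≤ 98 gives t ∈ [2, 24], which is 23 values.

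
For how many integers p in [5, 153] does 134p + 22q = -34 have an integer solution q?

14

gcd(134, 22):
  134 = 6×22 + 2
  22 = 11×2
so gcd(134, 22) = 2.
Back-substitute for Bézout coefficients:
  2 = 134 - 6×22
  ... = 134×(1) + 22×(-6)
Scale by -17: particular solution (-17, 102); reduce p mod 11: (5, -32).
General solution: p = 5 + 11t, q = -32 - 67t for integer t.
5 ≤ 5 + 11t ≤ 153 gives t ∈ [0, 13], which is 14 values.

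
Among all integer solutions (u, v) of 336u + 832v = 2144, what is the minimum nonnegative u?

gcd(832, 336):
  832 = 2*336 + 160
  336 = 2*160 + 16
  160 = 10*16
so gcd(832, 336) = 16.
16 divides 2144, so solutions exist.
Back-substitute for Bézout coefficients:
  16 = 336 - 2*160
  ... = 336*(5) + 832*(-2)
Scale by 2144/16 = 134: (u₀, v₀) = (670, -268).
General solution: u = 670 + 52t, v = -268 - 21t for integer t.
u ≥ 0: smallest is 670 mod 52 = 46 (at t = -12), with v = -16.

46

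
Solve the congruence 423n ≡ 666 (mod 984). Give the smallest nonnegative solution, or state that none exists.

gcd(984, 423) = 3  (984 = 2·423 + 138, 423 = 3·138 + 9, 138 = 15·9 + 3, 9 = 3·3).
3 divides 666, so solutions exist.
Back-substituting, 423·(-107) + 984·(46) = 3.
So 423·(-107) ≡ 3 (mod 984); multiply by 222: n ≡ -23754 (mod 328).
Smallest nonnegative: n = -23754 mod 328 = 190.

190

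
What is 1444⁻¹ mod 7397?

794

gcd(7397, 1444):
  7397 = 5·1444 + 177
  1444 = 8·177 + 28
  177 = 6·28 + 9
  28 = 3·9 + 1
  9 = 9·1
so gcd(7397, 1444) = 1.
Back-substitute for Bézout coefficients:
  1 = 28 - 3·9
  ... = 1444·(794) + 7397·(-155)
So 1444·794 ≡ 1 (mod 7397), and 794 mod 7397 = 794.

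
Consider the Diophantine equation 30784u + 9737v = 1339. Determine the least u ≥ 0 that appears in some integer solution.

gcd(30784, 9737) = 13  (30784 = 3·9737 + 1573, 9737 = 6·1573 + 299, 1573 = 5·299 + 78, 299 = 3·78 + 65, 78 = 1·65 + 13, 65 = 5·13).
13 divides 1339, so solutions exist.
Back-substituting, 30784·(130) + 9737·(-411) = 13.
Scale by 1339/13 = 103: (u₀, v₀) = (13390, -42333).
General solution: u = 13390 + 749t, v = -42333 - 2368t for integer t.
u ≥ 0: smallest is 13390 mod 749 = 657 (at t = -17), with v = -2077.

657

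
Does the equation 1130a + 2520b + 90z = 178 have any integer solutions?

no

gcd(2520, 1130) = 10.
gcd(10, 90) = 10.
10 does not divide 178 (remainder 8), so no integer solutions.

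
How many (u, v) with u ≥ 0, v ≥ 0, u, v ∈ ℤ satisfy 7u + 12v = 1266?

15

gcd(12, 7) = 1  (12 = 1*7 + 5, 7 = 1*5 + 2, 5 = 2*2 + 1, 2 = 2*1).
Back-substituting, 7*(-5) + 12*(3) = 1.
Scale by 1266: one solution is (-6330, 3798). Reduce u mod 12: (6, 102).
General: u = 6 + 12t, v = 102 - 7t.
u ≥ 0 ⇒ t ≥ 0; v ≥ 0 ⇒ t ≤ 14. So t ∈ [0, 14]: 15 solutions.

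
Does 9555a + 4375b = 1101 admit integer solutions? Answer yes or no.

no

gcd(9555, 4375) = 35  (9555 = 2*4375 + 805, 4375 = 5*805 + 350, 805 = 2*350 + 105, 350 = 3*105 + 35, 105 = 3*35).
35 does not divide 1101 (remainder 16), so no integer solutions.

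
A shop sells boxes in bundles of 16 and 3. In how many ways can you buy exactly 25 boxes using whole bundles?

1

Need nonnegative integers with 16j + 3k = 25.
gcd(16, 3) = 1, and 16·(1) + 3·(-5) = 1.
So (j₀, k₀) = (25, -125); general j = 25 + 3t, k = -125 - 16t.
j ≥ 0 ⇒ t ≥ -8; k ≥ 0 ⇒ t ≤ -8. That's 1 value of t.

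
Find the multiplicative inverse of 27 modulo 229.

17

gcd(229, 27) = 1.
By Bézout, 27*(17) + 229*(-2) = 1.
So 27*17 ≡ 1 (mod 229), and 17 mod 229 = 17.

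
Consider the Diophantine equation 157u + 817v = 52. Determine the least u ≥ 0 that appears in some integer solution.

gcd(817, 157):
  817 = 5·157 + 32
  157 = 4·32 + 29
  32 = 1·29 + 3
  29 = 9·3 + 2
  3 = 1·2 + 1
  2 = 2·1
so gcd(817, 157) = 1.
1 divides 52, so solutions exist.
Back-substitute for Bézout coefficients:
  1 = 3 - 1·2
  ... = 157·(-281) + 817·(54)
Scale by 52/1 = 52: (u₀, v₀) = (-14612, 2808).
General solution: u = -14612 + 817t, v = 2808 - 157t for integer t.
u ≥ 0: smallest is -14612 mod 817 = 94 (at t = 18), with v = -18.

94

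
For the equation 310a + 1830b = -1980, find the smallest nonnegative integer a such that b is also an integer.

153

gcd(1830, 310) = 10  (1830 = 5*310 + 280, 310 = 1*280 + 30, 280 = 9*30 + 10, 30 = 3*10).
10 divides -1980, so solutions exist.
Back-substituting, 310*(-59) + 1830*(10) = 10.
Scale by -1980/10 = -198: (a₀, b₀) = (11682, -1980).
General solution: a = 11682 + 183t, b = -1980 - 31t for integer t.
a ≥ 0: smallest is 11682 mod 183 = 153 (at t = -63), with b = -27.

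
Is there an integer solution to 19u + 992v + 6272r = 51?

gcd(992, 19) = 1.
gcd(1, 6272) = 1.
1 divides 51, so integer solutions exist.

yes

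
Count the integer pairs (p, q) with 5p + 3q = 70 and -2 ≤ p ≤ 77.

27

gcd(5, 3) = 1.
By Bézout, 5*(-1) + 3*(2) = 1.
Particular solution: (2, 20).
General solution: p = 2 + 3t, q = 20 - 5t for integer t.
-2 ≤ 2 + 3t ≤ 77 gives t ∈ [-1, 25], which is 27 values.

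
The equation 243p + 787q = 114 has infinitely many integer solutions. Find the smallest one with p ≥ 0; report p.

564

gcd(787, 243):
  787 = 3·243 + 58
  243 = 4·58 + 11
  58 = 5·11 + 3
  11 = 3·3 + 2
  3 = 1·2 + 1
  2 = 2·1
so gcd(787, 243) = 1.
1 divides 114, so solutions exist.
Back-substitute for Bézout coefficients:
  1 = 3 - 1·2
  ... = 243·(-285) + 787·(88)
Scale by 114/1 = 114: (p₀, q₀) = (-32490, 10032).
General solution: p = -32490 + 787t, q = 10032 - 243t for integer t.
p ≥ 0: smallest is -32490 mod 787 = 564 (at t = 42), with q = -174.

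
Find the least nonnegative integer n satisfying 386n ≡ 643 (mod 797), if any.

gcd(797, 386):
  797 = 2×386 + 25
  386 = 15×25 + 11
  25 = 2×11 + 3
  11 = 3×3 + 2
  3 = 1×2 + 1
  2 = 2×1
so gcd(797, 386) = 1.
1 divides 643, so solutions exist.
Back-substitute for Bézout coefficients:
  1 = 3 - 1×2
  ... = 386×(-287) + 797×(139)
So 386×(-287) ≡ 1 (mod 797); multiply by 643: n ≡ -184541 (mod 797).
Smallest nonnegative: n = -184541 mod 797 = 363.

363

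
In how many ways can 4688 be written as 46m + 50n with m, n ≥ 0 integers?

gcd(50, 46) = 2  (50 = 1·46 + 4, 46 = 11·4 + 2, 4 = 2·2).
Back-substituting, 46·(12) + 50·(-11) = 2.
Scale by 2344: one solution is (28128, -25784). Reduce m mod 25: (3, 91).
General: m = 3 + 25t, n = 91 - 23t.
m ≥ 0 ⇒ t ≥ 0; n ≥ 0 ⇒ t ≤ 3. So t ∈ [0, 3]: 4 solutions.

4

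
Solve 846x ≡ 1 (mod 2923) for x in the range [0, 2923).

gcd(2923, 846):
  2923 = 3×846 + 385
  846 = 2×385 + 76
  385 = 5×76 + 5
  76 = 15×5 + 1
  5 = 5×1
so gcd(2923, 846) = 1.
Back-substitute for Bézout coefficients:
  1 = 76 - 15×5
  ... = 846×(577) + 2923×(-167)
So 846×577 ≡ 1 (mod 2923), and 577 mod 2923 = 577.

577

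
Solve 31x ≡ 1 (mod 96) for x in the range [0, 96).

gcd(96, 31) = 1  (96 = 3*31 + 3, 31 = 10*3 + 1, 3 = 3*1).
Back-substituting, 31*(31) + 96*(-10) = 1.
So 31*31 ≡ 1 (mod 96), and 31 mod 96 = 31.

31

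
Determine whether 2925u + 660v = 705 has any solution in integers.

gcd(2925, 660):
  2925 = 4×660 + 285
  660 = 2×285 + 90
  285 = 3×90 + 15
  90 = 6×15
so gcd(2925, 660) = 15.
15 divides 705, so integer solutions exist.

yes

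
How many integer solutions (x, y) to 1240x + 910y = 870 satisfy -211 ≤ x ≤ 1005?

13

gcd(1240, 910) = 10.
By Bézout, 1240*(-11) + 910*(15) = 10.
Particular solution: (44, -59).
General solution: x = 44 + 91t, y = -59 - 124t for integer t.
-211 ≤ 44 + 91t ≤ 1005 gives t ∈ [-2, 10], which is 13 values.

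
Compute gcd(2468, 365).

1

gcd(2468, 365):
  2468 = 6*365 + 278
  365 = 1*278 + 87
  278 = 3*87 + 17
  87 = 5*17 + 2
  17 = 8*2 + 1
  2 = 2*1
so gcd(2468, 365) = 1.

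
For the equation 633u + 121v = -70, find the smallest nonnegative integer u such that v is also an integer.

58

gcd(633, 121) = 1.
1 divides -70, so solutions exist.
By Bézout, 633*(13) + 121*(-68) = 1.
Scale by -70/1 = -70: (u₀, v₀) = (-910, 4760).
General solution: u = -910 + 121t, v = 4760 - 633t for integer t.
u ≥ 0: smallest is -910 mod 121 = 58 (at t = 8), with v = -304.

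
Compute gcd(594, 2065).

1

gcd(2065, 594):
  2065 = 3×594 + 283
  594 = 2×283 + 28
  283 = 10×28 + 3
  28 = 9×3 + 1
  3 = 3×1
so gcd(2065, 594) = 1.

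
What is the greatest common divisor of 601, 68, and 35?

gcd(601, 68) = 1  (601 = 8×68 + 57, 68 = 1×57 + 11, 57 = 5×11 + 2, 11 = 5×2 + 1, 2 = 2×1).
gcd(1, 35) = 1.

1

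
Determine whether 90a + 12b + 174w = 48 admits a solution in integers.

gcd(90, 12) = 6.
gcd(6, 174) = 6.
6 divides 48, so integer solutions exist.

yes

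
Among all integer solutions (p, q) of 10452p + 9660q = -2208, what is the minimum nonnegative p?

gcd(10452, 9660):
  10452 = 1·9660 + 792
  9660 = 12·792 + 156
  792 = 5·156 + 12
  156 = 13·12
so gcd(10452, 9660) = 12.
12 divides -2208, so solutions exist.
Back-substitute for Bézout coefficients:
  12 = 792 - 5·156
  ... = 10452·(61) + 9660·(-66)
Scale by -2208/12 = -184: (p₀, q₀) = (-11224, 12144).
General solution: p = -11224 + 805t, q = 12144 - 871t for integer t.
p ≥ 0: smallest is -11224 mod 805 = 46 (at t = 14), with q = -50.

46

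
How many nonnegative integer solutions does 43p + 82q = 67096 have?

19

gcd(82, 43):
  82 = 1*43 + 39
  43 = 1*39 + 4
  39 = 9*4 + 3
  4 = 1*3 + 1
  3 = 3*1
so gcd(82, 43) = 1.
Back-substitute for Bézout coefficients:
  1 = 4 - 1*3
  ... = 43*(21) + 82*(-11)
Scale by 67096: one solution is (1409016, -738056). Reduce p mod 82: (10, 813).
General: p = 10 + 82t, q = 813 - 43t.
p ≥ 0 ⇒ t ≥ 0; q ≥ 0 ⇒ t ≤ 18. So t ∈ [0, 18]: 19 solutions.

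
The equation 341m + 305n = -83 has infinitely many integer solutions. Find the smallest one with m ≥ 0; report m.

57

gcd(341, 305):
  341 = 1×305 + 36
  305 = 8×36 + 17
  36 = 2×17 + 2
  17 = 8×2 + 1
  2 = 2×1
so gcd(341, 305) = 1.
1 divides -83, so solutions exist.
Back-substitute for Bézout coefficients:
  1 = 17 - 8×2
  ... = 341×(-144) + 305×(161)
Scale by -83/1 = -83: (m₀, n₀) = (11952, -13363).
General solution: m = 11952 + 305t, n = -13363 - 341t for integer t.
m ≥ 0: smallest is 11952 mod 305 = 57 (at t = -39), with n = -64.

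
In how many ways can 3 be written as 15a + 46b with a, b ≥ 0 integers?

gcd(46, 15) = 1  (46 = 3×15 + 1, 15 = 15×1).
Back-substituting, 15×(-3) + 46×(1) = 1.
Scale by 3: one solution is (-9, 3). Reduce a mod 46: (37, -12).
General: a = 37 + 46t, b = -12 - 15t.
a ≥ 0 ⇒ t ≥ 0; b ≥ 0 ⇒ t ≤ -1. So t ∈ [0, -1]: 0 solutions.

0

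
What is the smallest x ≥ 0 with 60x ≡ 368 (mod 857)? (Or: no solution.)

806

gcd(857, 60):
  857 = 14*60 + 17
  60 = 3*17 + 9
  17 = 1*9 + 8
  9 = 1*8 + 1
  8 = 8*1
so gcd(857, 60) = 1.
1 divides 368, so solutions exist.
Back-substitute for Bézout coefficients:
  1 = 9 - 1*8
  ... = 60*(100) + 857*(-7)
So 60*(100) ≡ 1 (mod 857); multiply by 368: x ≡ 36800 (mod 857).
Smallest nonnegative: x = 36800 mod 857 = 806.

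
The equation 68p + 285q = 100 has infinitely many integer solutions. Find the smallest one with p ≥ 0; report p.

gcd(285, 68) = 1.
1 divides 100, so solutions exist.
By Bézout, 68×(-88) + 285×(21) = 1.
Scale by 100/1 = 100: (p₀, q₀) = (-8800, 2100).
General solution: p = -8800 + 285t, q = 2100 - 68t for integer t.
p ≥ 0: smallest is -8800 mod 285 = 35 (at t = 31), with q = -8.

35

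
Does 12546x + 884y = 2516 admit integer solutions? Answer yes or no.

yes

gcd(12546, 884) = 34  (12546 = 14·884 + 170, 884 = 5·170 + 34, 170 = 5·34).
34 divides 2516, so integer solutions exist.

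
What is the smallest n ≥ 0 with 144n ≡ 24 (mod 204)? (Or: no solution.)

gcd(204, 144) = 12  (204 = 1×144 + 60, 144 = 2×60 + 24, 60 = 2×24 + 12, 24 = 2×12).
12 divides 24, so solutions exist.
Back-substituting, 144×(-7) + 204×(5) = 12.
So 144×(-7) ≡ 12 (mod 204); multiply by 2: n ≡ -14 (mod 17).
Smallest nonnegative: n = -14 mod 17 = 3.

3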